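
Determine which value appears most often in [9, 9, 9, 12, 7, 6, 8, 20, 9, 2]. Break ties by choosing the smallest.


Count the frequency of each value:
  2 appears 1 time(s)
  6 appears 1 time(s)
  7 appears 1 time(s)
  8 appears 1 time(s)
  9 appears 4 time(s)
  12 appears 1 time(s)
  20 appears 1 time(s)
Maximum frequency is 4.
Only 9 reaches that frequency, so it is the mode.
Final answer: 9


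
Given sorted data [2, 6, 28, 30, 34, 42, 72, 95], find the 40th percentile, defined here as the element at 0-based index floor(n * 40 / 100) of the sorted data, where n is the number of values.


The dataset has n = 8 elements.
Index = floor(8 * 40 / 100) = floor(320 / 100) = floor(3.2) = 3
Counting from index 0 in the sorted data, the element at index 3 is 30.
Final answer: 30


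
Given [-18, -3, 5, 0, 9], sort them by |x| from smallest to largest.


Compute absolute values:
  |-18| = 18
  |-3| = 3
  |5| = 5
  |0| = 0
  |9| = 9
Absolute values in increasing order: 0 < 3 < 5 < 9 < 18
Listing the original numbers in that order gives the answer.
Final answer: [0, -3, 5, 9, -18]


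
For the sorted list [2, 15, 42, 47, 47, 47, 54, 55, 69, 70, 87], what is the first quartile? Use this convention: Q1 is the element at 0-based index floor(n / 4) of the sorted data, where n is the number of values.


The list has n = 11 elements.
Q1 index = floor(11 / 4) = floor(2.75) = 2
Counting from index 0 in the sorted data, the element at index 2 is 42.
Final answer: 42


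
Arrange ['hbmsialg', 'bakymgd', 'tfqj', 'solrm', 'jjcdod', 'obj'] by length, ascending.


Compute lengths:
  'hbmsialg' has length 8
  'bakymgd' has length 7
  'tfqj' has length 4
  'solrm' has length 5
  'jjcdod' has length 6
  'obj' has length 3
Lengths in increasing order: 3 < 4 < 5 < 6 < 7 < 8
Listing the words in that order gives the answer.
Final answer: ['obj', 'tfqj', 'solrm', 'jjcdod', 'bakymgd', 'hbmsialg']


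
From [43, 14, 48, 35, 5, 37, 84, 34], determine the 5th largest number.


Sort descending: [84, 48, 43, 37, 35, 34, 14, 5]
The 5th element (1-indexed) is at index 4.
Value = 35
Final answer: 35


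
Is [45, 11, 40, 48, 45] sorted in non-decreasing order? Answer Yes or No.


Check consecutive pairs:
  45 <= 11? False
  11 <= 40? True
  40 <= 48? True
  48 <= 45? False
2 consecutive pair(s) are out of order, so the list is not sorted.
Final answer: No


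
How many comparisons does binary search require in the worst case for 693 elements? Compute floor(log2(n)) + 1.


Binary search halves the search space each step.
Maximum comparisons = floor(log2(693)) + 1
log2(693) = 9.4367
floor(log2(693)) = 9, so 9 + 1 = 10
Final answer: 10


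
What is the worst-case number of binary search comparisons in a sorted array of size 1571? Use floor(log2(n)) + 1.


Binary search halves the search space each step.
Maximum comparisons = floor(log2(1571)) + 1
log2(1571) = 10.6175
floor(log2(1571)) = 10, so 10 + 1 = 11
Final answer: 11


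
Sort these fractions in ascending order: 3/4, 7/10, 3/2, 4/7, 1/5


Convert to decimal for comparison:
  3/4 = 0.75
  7/10 = 0.7
  3/2 = 1.5
  4/7 = 0.5714
  1/5 = 0.2
Decimals in increasing order: 0.2 < 0.5714 < 0.7 < 0.75 < 1.5
Writing each back as its fraction gives the sorted order.
Final answer: 1/5, 4/7, 7/10, 3/4, 3/2


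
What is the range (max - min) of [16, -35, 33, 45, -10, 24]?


Maximum value: 45
Minimum value: -35
Range = 45 - (-35) = 80
Final answer: 80


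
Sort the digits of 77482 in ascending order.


The number 77482 has digits: 7, 7, 4, 8, 2
Sorted: 2, 4, 7, 7, 8
Joining the sorted digits gives the result.
Final answer: 24778


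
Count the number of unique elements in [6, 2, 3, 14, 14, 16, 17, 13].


List all unique values:
Distinct values: [2, 3, 6, 13, 14, 16, 17]
Count = 7
Final answer: 7


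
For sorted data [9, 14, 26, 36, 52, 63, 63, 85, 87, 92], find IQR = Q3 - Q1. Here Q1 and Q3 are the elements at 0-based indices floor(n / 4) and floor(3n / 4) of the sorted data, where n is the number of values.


The data has n = 10 elements.
Q1 index = floor(10 / 4) = floor(2.5) = 2; Q3 index = floor(3 * 10 / 4) = floor(7.5) = 7
Q1 = element at index 2 = 26
Q3 = element at index 7 = 85
IQR = 85 - 26 = 59
Final answer: 59


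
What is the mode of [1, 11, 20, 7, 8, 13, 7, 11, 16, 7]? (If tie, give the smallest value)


Count the frequency of each value:
  1 appears 1 time(s)
  7 appears 3 time(s)
  8 appears 1 time(s)
  11 appears 2 time(s)
  13 appears 1 time(s)
  16 appears 1 time(s)
  20 appears 1 time(s)
Maximum frequency is 3.
Only 7 reaches that frequency, so it is the mode.
Final answer: 7


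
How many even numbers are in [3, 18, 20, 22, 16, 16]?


Check each element:
  3 is odd
  18 is even
  20 is even
  22 is even
  16 is even
  16 is even
Evens: [18, 20, 22, 16, 16]
Count of evens = 5
Final answer: 5


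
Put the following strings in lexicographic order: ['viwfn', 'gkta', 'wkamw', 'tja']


Compare strings character by character (the first differing letter decides):
  'gkta' < 'tja' since 'g' < 't' at position 1
  'tja' < 'viwfn' since 't' < 'v' at position 1
  'viwfn' < 'wkamw' since 'v' < 'w' at position 1
Chaining these comparisons gives the alphabetical order.
Final answer: ['gkta', 'tja', 'viwfn', 'wkamw']


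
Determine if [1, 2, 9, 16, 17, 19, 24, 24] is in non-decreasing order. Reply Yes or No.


Check consecutive pairs:
  1 <= 2? True
  2 <= 9? True
  9 <= 16? True
  16 <= 17? True
  17 <= 19? True
  19 <= 24? True
  24 <= 24? True
Every consecutive pair is in order, so the list is non-decreasing.
Final answer: Yes


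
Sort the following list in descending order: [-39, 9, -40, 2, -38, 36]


Original list: [-39, 9, -40, 2, -38, 36]
Repeatedly take the largest remaining element:
  Remaining [-39, 9, -40, 2, -38, 36] -> largest is 36
  Remaining [-39, 9, -40, 2, -38] -> largest is 9
  Remaining [-39, -40, 2, -38] -> largest is 2
  Remaining [-39, -40, -38] -> largest is -38
  Remaining [-39, -40] -> largest is -39
  Remaining [-40] -> largest is -40
Collecting the picks in order gives the descending list.
Final answer: [36, 9, 2, -38, -39, -40]


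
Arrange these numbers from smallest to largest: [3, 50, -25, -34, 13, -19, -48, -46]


Original list: [3, 50, -25, -34, 13, -19, -48, -46]
Repeatedly take the smallest remaining element:
  Remaining [3, 50, -25, -34, 13, -19, -48, -46] -> smallest is -48
  Remaining [3, 50, -25, -34, 13, -19, -46] -> smallest is -46
  Remaining [3, 50, -25, -34, 13, -19] -> smallest is -34
  Remaining [3, 50, -25, 13, -19] -> smallest is -25
  Remaining [3, 50, 13, -19] -> smallest is -19
  Remaining [3, 50, 13] -> smallest is 3
  Remaining [50, 13] -> smallest is 13
  Remaining [50] -> smallest is 50
Collecting the picks in order gives the sorted list.
Final answer: [-48, -46, -34, -25, -19, 3, 13, 50]


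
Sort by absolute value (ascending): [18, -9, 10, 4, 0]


Compute absolute values:
  |18| = 18
  |-9| = 9
  |10| = 10
  |4| = 4
  |0| = 0
Absolute values in increasing order: 0 < 4 < 9 < 10 < 18
Listing the original numbers in that order gives the answer.
Final answer: [0, 4, -9, 10, 18]


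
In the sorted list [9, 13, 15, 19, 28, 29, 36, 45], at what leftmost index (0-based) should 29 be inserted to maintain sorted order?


List is sorted: [9, 13, 15, 19, 28, 29, 36, 45]
We need the leftmost position where 29 can be inserted, i.e. the first index whose element is >= 29 (or the end of the list if none is).
Binary search with low=0, high=8 (0-based indices):
  low=0, high=8, mid=4: a[4]=28 < 29, so low = 5
  low=5, high=8, mid=6: a[6]=36 >= 29, so high = 6
  low=5, high=6, mid=5: a[5]=29 >= 29, so high = 5
Now low = high = 5, so the insertion index is 5.
Final answer: 5


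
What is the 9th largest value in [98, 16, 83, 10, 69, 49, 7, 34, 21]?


Sort descending: [98, 83, 69, 49, 34, 21, 16, 10, 7]
The 9th element (1-indexed) is at index 8.
Value = 7
Final answer: 7


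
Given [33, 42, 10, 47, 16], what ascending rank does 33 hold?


Sort ascending: [10, 16, 33, 42, 47]
Find 33 in the sorted list.
33 is at position 3 (1-indexed).
Final answer: 3


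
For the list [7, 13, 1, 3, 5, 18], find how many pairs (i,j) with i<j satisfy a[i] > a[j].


For each element, count the later elements that are smaller than it:
  7 (index 0): smaller elements after it = [1, 3, 5] -> 3
  13 (index 1): smaller elements after it = [1, 3, 5] -> 3
  1 (index 2): smaller elements after it = [] -> 0
  3 (index 3): smaller elements after it = [] -> 0
  5 (index 4): smaller elements after it = [] -> 0
Total inversions = 3 + 3 + 0 + 0 + 0 = 6
Final answer: 6


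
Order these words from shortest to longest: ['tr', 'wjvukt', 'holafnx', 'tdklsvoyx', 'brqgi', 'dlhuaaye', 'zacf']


Compute lengths:
  'tr' has length 2
  'wjvukt' has length 6
  'holafnx' has length 7
  'tdklsvoyx' has length 9
  'brqgi' has length 5
  'dlhuaaye' has length 8
  'zacf' has length 4
Lengths in increasing order: 2 < 4 < 5 < 6 < 7 < 8 < 9
Listing the words in that order gives the answer.
Final answer: ['tr', 'zacf', 'brqgi', 'wjvukt', 'holafnx', 'dlhuaaye', 'tdklsvoyx']


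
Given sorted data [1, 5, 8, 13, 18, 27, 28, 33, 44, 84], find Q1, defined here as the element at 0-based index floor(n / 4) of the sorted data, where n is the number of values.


The list has n = 10 elements.
Q1 index = floor(10 / 4) = floor(2.5) = 2
Counting from index 0 in the sorted data, the element at index 2 is 8.
Final answer: 8


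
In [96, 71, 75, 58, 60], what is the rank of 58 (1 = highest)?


Sort descending: [96, 75, 71, 60, 58]
Find 58 in the sorted list.
58 is at position 5.
Final answer: 5


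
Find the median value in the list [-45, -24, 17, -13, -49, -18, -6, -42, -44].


First, sort the list: [-49, -45, -44, -42, -24, -18, -13, -6, 17]
The list has 9 elements (odd count).
The middle index is 4 (0-based), and the element there is -24.
Final answer: -24


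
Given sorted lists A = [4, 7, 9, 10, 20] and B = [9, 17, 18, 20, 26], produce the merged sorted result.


List A: [4, 7, 9, 10, 20]
List B: [9, 17, 18, 20, 26]
Repeatedly compare the front elements and take the smaller:
  4 vs 9 -> take 4
  7 vs 9 -> take 7
  9 vs 9 -> take 9
  10 vs 9 -> take 9
  10 vs 17 -> take 10
  20 vs 17 -> take 17
  20 vs 18 -> take 18
  20 vs 20 -> take 20
  A is exhausted; append the rest of B: [20, 26]
Final answer: [4, 7, 9, 9, 10, 17, 18, 20, 20, 26]


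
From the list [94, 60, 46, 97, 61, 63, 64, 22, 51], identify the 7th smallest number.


Sort ascending: [22, 46, 51, 60, 61, 63, 64, 94, 97]
The 7th element (1-indexed) is at index 6.
Value = 64
Final answer: 64


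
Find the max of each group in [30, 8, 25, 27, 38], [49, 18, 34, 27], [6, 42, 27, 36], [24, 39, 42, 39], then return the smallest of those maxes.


Find max of each group:
  Group 1: [30, 8, 25, 27, 38] -> max = 38
  Group 2: [49, 18, 34, 27] -> max = 49
  Group 3: [6, 42, 27, 36] -> max = 42
  Group 4: [24, 39, 42, 39] -> max = 42
Maxes: [38, 49, 42, 42]
Minimum of maxes = 38
Final answer: 38


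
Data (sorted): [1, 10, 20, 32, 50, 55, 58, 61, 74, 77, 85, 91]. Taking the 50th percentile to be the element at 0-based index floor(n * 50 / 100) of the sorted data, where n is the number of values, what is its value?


The dataset has n = 12 elements.
Index = floor(12 * 50 / 100) = floor(600 / 100) = floor(6) = 6
Counting from index 0 in the sorted data, the element at index 6 is 58.
Final answer: 58


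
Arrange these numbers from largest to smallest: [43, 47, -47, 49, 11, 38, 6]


Original list: [43, 47, -47, 49, 11, 38, 6]
Repeatedly take the largest remaining element:
  Remaining [43, 47, -47, 49, 11, 38, 6] -> largest is 49
  Remaining [43, 47, -47, 11, 38, 6] -> largest is 47
  Remaining [43, -47, 11, 38, 6] -> largest is 43
  Remaining [-47, 11, 38, 6] -> largest is 38
  Remaining [-47, 11, 6] -> largest is 11
  Remaining [-47, 6] -> largest is 6
  Remaining [-47] -> largest is -47
Collecting the picks in order gives the descending list.
Final answer: [49, 47, 43, 38, 11, 6, -47]


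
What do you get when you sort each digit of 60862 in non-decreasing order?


The number 60862 has digits: 6, 0, 8, 6, 2
Sorted: 0, 2, 6, 6, 8
Joining the sorted digits gives the result.
Final answer: 02668


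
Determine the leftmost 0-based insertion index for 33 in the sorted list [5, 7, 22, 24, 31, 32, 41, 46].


List is sorted: [5, 7, 22, 24, 31, 32, 41, 46]
We need the leftmost position where 33 can be inserted, i.e. the first index whose element is >= 33 (or the end of the list if none is).
Binary search with low=0, high=8 (0-based indices):
  low=0, high=8, mid=4: a[4]=31 < 33, so low = 5
  low=5, high=8, mid=6: a[6]=41 >= 33, so high = 6
  low=5, high=6, mid=5: a[5]=32 < 33, so low = 6
Now low = high = 6, so the insertion index is 6.
Final answer: 6


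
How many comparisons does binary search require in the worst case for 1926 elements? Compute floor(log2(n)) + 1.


Binary search halves the search space each step.
Maximum comparisons = floor(log2(1926)) + 1
log2(1926) = 10.9114
floor(log2(1926)) = 10, so 10 + 1 = 11
Final answer: 11


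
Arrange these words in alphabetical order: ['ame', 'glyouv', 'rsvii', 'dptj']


Compare strings character by character (the first differing letter decides):
  'ame' < 'dptj' since 'a' < 'd' at position 1
  'dptj' < 'glyouv' since 'd' < 'g' at position 1
  'glyouv' < 'rsvii' since 'g' < 'r' at position 1
Chaining these comparisons gives the alphabetical order.
Final answer: ['ame', 'dptj', 'glyouv', 'rsvii']


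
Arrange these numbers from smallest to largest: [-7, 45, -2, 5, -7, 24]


Original list: [-7, 45, -2, 5, -7, 24]
Repeatedly take the smallest remaining element:
  Remaining [-7, 45, -2, 5, -7, 24] -> smallest is -7
  Remaining [45, -2, 5, -7, 24] -> smallest is -7
  Remaining [45, -2, 5, 24] -> smallest is -2
  Remaining [45, 5, 24] -> smallest is 5
  Remaining [45, 24] -> smallest is 24
  Remaining [45] -> smallest is 45
Collecting the picks in order gives the sorted list.
Final answer: [-7, -7, -2, 5, 24, 45]


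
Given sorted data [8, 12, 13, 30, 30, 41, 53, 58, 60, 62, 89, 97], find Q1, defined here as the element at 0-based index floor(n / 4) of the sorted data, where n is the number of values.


The list has n = 12 elements.
Q1 index = floor(12 / 4) = floor(3) = 3
Counting from index 0 in the sorted data, the element at index 3 is 30.
Final answer: 30


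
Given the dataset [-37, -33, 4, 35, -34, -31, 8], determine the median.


First, sort the list: [-37, -34, -33, -31, 4, 8, 35]
The list has 7 elements (odd count).
The middle index is 3 (0-based), and the element there is -31.
Final answer: -31


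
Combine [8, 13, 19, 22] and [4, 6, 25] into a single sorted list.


List A: [8, 13, 19, 22]
List B: [4, 6, 25]
Repeatedly compare the front elements and take the smaller:
  8 vs 4 -> take 4
  8 vs 6 -> take 6
  8 vs 25 -> take 8
  13 vs 25 -> take 13
  19 vs 25 -> take 19
  22 vs 25 -> take 22
  A is exhausted; append the rest of B: [25]
Final answer: [4, 6, 8, 13, 19, 22, 25]


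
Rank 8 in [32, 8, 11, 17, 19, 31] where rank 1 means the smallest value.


Sort ascending: [8, 11, 17, 19, 31, 32]
Find 8 in the sorted list.
8 is at position 1 (1-indexed).
Final answer: 1


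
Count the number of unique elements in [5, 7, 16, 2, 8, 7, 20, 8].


List all unique values:
Distinct values: [2, 5, 7, 8, 16, 20]
Count = 6
Final answer: 6


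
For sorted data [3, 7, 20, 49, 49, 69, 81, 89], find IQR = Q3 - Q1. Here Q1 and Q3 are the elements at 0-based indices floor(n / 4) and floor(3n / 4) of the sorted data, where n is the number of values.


The data has n = 8 elements.
Q1 index = floor(8 / 4) = floor(2) = 2; Q3 index = floor(3 * 8 / 4) = floor(6) = 6
Q1 = element at index 2 = 20
Q3 = element at index 6 = 81
IQR = 81 - 20 = 61
Final answer: 61


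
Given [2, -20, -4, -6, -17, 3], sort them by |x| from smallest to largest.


Compute absolute values:
  |2| = 2
  |-20| = 20
  |-4| = 4
  |-6| = 6
  |-17| = 17
  |3| = 3
Absolute values in increasing order: 2 < 3 < 4 < 6 < 17 < 20
Listing the original numbers in that order gives the answer.
Final answer: [2, 3, -4, -6, -17, -20]


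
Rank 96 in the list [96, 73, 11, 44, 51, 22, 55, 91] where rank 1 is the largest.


Sort descending: [96, 91, 73, 55, 51, 44, 22, 11]
Find 96 in the sorted list.
96 is at position 1.
Final answer: 1


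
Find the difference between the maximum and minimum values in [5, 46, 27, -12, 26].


Maximum value: 46
Minimum value: -12
Range = 46 - (-12) = 58
Final answer: 58


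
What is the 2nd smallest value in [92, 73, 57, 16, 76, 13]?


Sort ascending: [13, 16, 57, 73, 76, 92]
The 2nd element (1-indexed) is at index 1.
Value = 16
Final answer: 16


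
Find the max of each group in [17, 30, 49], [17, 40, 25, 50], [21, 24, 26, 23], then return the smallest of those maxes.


Find max of each group:
  Group 1: [17, 30, 49] -> max = 49
  Group 2: [17, 40, 25, 50] -> max = 50
  Group 3: [21, 24, 26, 23] -> max = 26
Maxes: [49, 50, 26]
Minimum of maxes = 26
Final answer: 26


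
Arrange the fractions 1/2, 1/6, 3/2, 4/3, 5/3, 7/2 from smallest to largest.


Convert to decimal for comparison:
  1/2 = 0.5
  1/6 = 0.1667
  3/2 = 1.5
  4/3 = 1.3333
  5/3 = 1.6667
  7/2 = 3.5
Decimals in increasing order: 0.1667 < 0.5 < 1.3333 < 1.5 < 1.6667 < 3.5
Writing each back as its fraction gives the sorted order.
Final answer: 1/6, 1/2, 4/3, 3/2, 5/3, 7/2


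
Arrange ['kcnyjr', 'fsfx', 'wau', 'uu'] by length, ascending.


Compute lengths:
  'kcnyjr' has length 6
  'fsfx' has length 4
  'wau' has length 3
  'uu' has length 2
Lengths in increasing order: 2 < 3 < 4 < 6
Listing the words in that order gives the answer.
Final answer: ['uu', 'wau', 'fsfx', 'kcnyjr']


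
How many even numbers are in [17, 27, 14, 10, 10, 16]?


Check each element:
  17 is odd
  27 is odd
  14 is even
  10 is even
  10 is even
  16 is even
Evens: [14, 10, 10, 16]
Count of evens = 4
Final answer: 4


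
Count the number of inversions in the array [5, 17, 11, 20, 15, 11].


For each element, count the later elements that are smaller than it:
  5 (index 0): smaller elements after it = [] -> 0
  17 (index 1): smaller elements after it = [11, 15, 11] -> 3
  11 (index 2): smaller elements after it = [] -> 0
  20 (index 3): smaller elements after it = [15, 11] -> 2
  15 (index 4): smaller elements after it = [11] -> 1
Total inversions = 0 + 3 + 0 + 2 + 1 = 6
Final answer: 6


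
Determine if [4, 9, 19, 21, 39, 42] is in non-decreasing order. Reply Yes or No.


Check consecutive pairs:
  4 <= 9? True
  9 <= 19? True
  19 <= 21? True
  21 <= 39? True
  39 <= 42? True
Every consecutive pair is in order, so the list is non-decreasing.
Final answer: Yes


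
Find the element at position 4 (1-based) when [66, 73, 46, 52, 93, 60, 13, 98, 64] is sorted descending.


Sort descending: [98, 93, 73, 66, 64, 60, 52, 46, 13]
The 4th element (1-indexed) is at index 3.
Value = 66
Final answer: 66


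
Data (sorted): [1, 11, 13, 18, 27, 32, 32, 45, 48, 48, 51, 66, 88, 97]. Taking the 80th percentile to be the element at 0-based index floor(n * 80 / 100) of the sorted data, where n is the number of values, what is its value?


The dataset has n = 14 elements.
Index = floor(14 * 80 / 100) = floor(1120 / 100) = floor(11.2) = 11
Counting from index 0 in the sorted data, the element at index 11 is 66.
Final answer: 66


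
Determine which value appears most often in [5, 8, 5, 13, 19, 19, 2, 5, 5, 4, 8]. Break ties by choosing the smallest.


Count the frequency of each value:
  2 appears 1 time(s)
  4 appears 1 time(s)
  5 appears 4 time(s)
  8 appears 2 time(s)
  13 appears 1 time(s)
  19 appears 2 time(s)
Maximum frequency is 4.
Only 5 reaches that frequency, so it is the mode.
Final answer: 5


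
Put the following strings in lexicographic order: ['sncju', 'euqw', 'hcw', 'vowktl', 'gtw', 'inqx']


Compare strings character by character (the first differing letter decides):
  'euqw' < 'gtw' since 'e' < 'g' at position 1
  'gtw' < 'hcw' since 'g' < 'h' at position 1
  'hcw' < 'inqx' since 'h' < 'i' at position 1
  'inqx' < 'sncju' since 'i' < 's' at position 1
  'sncju' < 'vowktl' since 's' < 'v' at position 1
Chaining these comparisons gives the alphabetical order.
Final answer: ['euqw', 'gtw', 'hcw', 'inqx', 'sncju', 'vowktl']


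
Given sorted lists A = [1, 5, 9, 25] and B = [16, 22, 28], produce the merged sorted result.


List A: [1, 5, 9, 25]
List B: [16, 22, 28]
Repeatedly compare the front elements and take the smaller:
  1 vs 16 -> take 1
  5 vs 16 -> take 5
  9 vs 16 -> take 9
  25 vs 16 -> take 16
  25 vs 22 -> take 22
  25 vs 28 -> take 25
  A is exhausted; append the rest of B: [28]
Final answer: [1, 5, 9, 16, 22, 25, 28]


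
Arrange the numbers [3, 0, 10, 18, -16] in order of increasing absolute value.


Compute absolute values:
  |3| = 3
  |0| = 0
  |10| = 10
  |18| = 18
  |-16| = 16
Absolute values in increasing order: 0 < 3 < 10 < 16 < 18
Listing the original numbers in that order gives the answer.
Final answer: [0, 3, 10, -16, 18]


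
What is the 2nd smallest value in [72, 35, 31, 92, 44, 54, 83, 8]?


Sort ascending: [8, 31, 35, 44, 54, 72, 83, 92]
The 2nd element (1-indexed) is at index 1.
Value = 31
Final answer: 31


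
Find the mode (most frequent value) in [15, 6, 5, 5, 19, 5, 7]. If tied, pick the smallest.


Count the frequency of each value:
  5 appears 3 time(s)
  6 appears 1 time(s)
  7 appears 1 time(s)
  15 appears 1 time(s)
  19 appears 1 time(s)
Maximum frequency is 3.
Only 5 reaches that frequency, so it is the mode.
Final answer: 5


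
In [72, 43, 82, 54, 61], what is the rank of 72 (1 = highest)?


Sort descending: [82, 72, 61, 54, 43]
Find 72 in the sorted list.
72 is at position 2.
Final answer: 2


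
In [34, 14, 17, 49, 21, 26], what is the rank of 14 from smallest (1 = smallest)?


Sort ascending: [14, 17, 21, 26, 34, 49]
Find 14 in the sorted list.
14 is at position 1 (1-indexed).
Final answer: 1


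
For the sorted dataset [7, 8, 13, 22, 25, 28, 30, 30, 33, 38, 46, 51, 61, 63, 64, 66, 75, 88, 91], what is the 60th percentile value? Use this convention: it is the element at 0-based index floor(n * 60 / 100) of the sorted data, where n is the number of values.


The dataset has n = 19 elements.
Index = floor(19 * 60 / 100) = floor(1140 / 100) = floor(11.4) = 11
Counting from index 0 in the sorted data, the element at index 11 is 51.
Final answer: 51


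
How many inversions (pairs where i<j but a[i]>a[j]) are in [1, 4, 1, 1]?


For each element, count the later elements that are smaller than it:
  1 (index 0): smaller elements after it = [] -> 0
  4 (index 1): smaller elements after it = [1, 1] -> 2
  1 (index 2): smaller elements after it = [] -> 0
Total inversions = 0 + 2 + 0 = 2
Final answer: 2


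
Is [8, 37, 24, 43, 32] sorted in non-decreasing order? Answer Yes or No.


Check consecutive pairs:
  8 <= 37? True
  37 <= 24? False
  24 <= 43? True
  43 <= 32? False
2 consecutive pair(s) are out of order, so the list is not sorted.
Final answer: No


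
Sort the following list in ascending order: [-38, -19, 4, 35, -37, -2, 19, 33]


Original list: [-38, -19, 4, 35, -37, -2, 19, 33]
Repeatedly take the smallest remaining element:
  Remaining [-38, -19, 4, 35, -37, -2, 19, 33] -> smallest is -38
  Remaining [-19, 4, 35, -37, -2, 19, 33] -> smallest is -37
  Remaining [-19, 4, 35, -2, 19, 33] -> smallest is -19
  Remaining [4, 35, -2, 19, 33] -> smallest is -2
  Remaining [4, 35, 19, 33] -> smallest is 4
  Remaining [35, 19, 33] -> smallest is 19
  Remaining [35, 33] -> smallest is 33
  Remaining [35] -> smallest is 35
Collecting the picks in order gives the sorted list.
Final answer: [-38, -37, -19, -2, 4, 19, 33, 35]


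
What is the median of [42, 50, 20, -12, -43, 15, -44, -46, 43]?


First, sort the list: [-46, -44, -43, -12, 15, 20, 42, 43, 50]
The list has 9 elements (odd count).
The middle index is 4 (0-based), and the element there is 15.
Final answer: 15


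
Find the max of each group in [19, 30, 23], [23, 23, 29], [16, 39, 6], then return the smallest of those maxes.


Find max of each group:
  Group 1: [19, 30, 23] -> max = 30
  Group 2: [23, 23, 29] -> max = 29
  Group 3: [16, 39, 6] -> max = 39
Maxes: [30, 29, 39]
Minimum of maxes = 29
Final answer: 29


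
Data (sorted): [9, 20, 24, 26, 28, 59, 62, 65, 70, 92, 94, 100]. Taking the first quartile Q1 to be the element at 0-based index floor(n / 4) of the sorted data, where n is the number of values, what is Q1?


The list has n = 12 elements.
Q1 index = floor(12 / 4) = floor(3) = 3
Counting from index 0 in the sorted data, the element at index 3 is 26.
Final answer: 26


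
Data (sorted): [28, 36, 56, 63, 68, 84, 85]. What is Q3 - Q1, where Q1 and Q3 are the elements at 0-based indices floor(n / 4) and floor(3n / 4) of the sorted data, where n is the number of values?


The data has n = 7 elements.
Q1 index = floor(7 / 4) = floor(1.75) = 1; Q3 index = floor(3 * 7 / 4) = floor(5.25) = 5
Q1 = element at index 1 = 36
Q3 = element at index 5 = 84
IQR = 84 - 36 = 48
Final answer: 48


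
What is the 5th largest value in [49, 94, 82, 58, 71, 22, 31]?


Sort descending: [94, 82, 71, 58, 49, 31, 22]
The 5th element (1-indexed) is at index 4.
Value = 49
Final answer: 49


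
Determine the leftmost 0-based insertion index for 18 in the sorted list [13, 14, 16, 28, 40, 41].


List is sorted: [13, 14, 16, 28, 40, 41]
We need the leftmost position where 18 can be inserted, i.e. the first index whose element is >= 18 (or the end of the list if none is).
Binary search with low=0, high=6 (0-based indices):
  low=0, high=6, mid=3: a[3]=28 >= 18, so high = 3
  low=0, high=3, mid=1: a[1]=14 < 18, so low = 2
  low=2, high=3, mid=2: a[2]=16 < 18, so low = 3
Now low = high = 3, so the insertion index is 3.
Final answer: 3


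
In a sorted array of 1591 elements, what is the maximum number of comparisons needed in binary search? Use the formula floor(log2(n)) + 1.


Binary search halves the search space each step.
Maximum comparisons = floor(log2(1591)) + 1
log2(1591) = 10.6357
floor(log2(1591)) = 10, so 10 + 1 = 11
Final answer: 11


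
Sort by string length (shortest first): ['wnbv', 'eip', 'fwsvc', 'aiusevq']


Compute lengths:
  'wnbv' has length 4
  'eip' has length 3
  'fwsvc' has length 5
  'aiusevq' has length 7
Lengths in increasing order: 3 < 4 < 5 < 7
Listing the words in that order gives the answer.
Final answer: ['eip', 'wnbv', 'fwsvc', 'aiusevq']


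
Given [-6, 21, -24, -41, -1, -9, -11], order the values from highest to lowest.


Original list: [-6, 21, -24, -41, -1, -9, -11]
Repeatedly take the largest remaining element:
  Remaining [-6, 21, -24, -41, -1, -9, -11] -> largest is 21
  Remaining [-6, -24, -41, -1, -9, -11] -> largest is -1
  Remaining [-6, -24, -41, -9, -11] -> largest is -6
  Remaining [-24, -41, -9, -11] -> largest is -9
  Remaining [-24, -41, -11] -> largest is -11
  Remaining [-24, -41] -> largest is -24
  Remaining [-41] -> largest is -41
Collecting the picks in order gives the descending list.
Final answer: [21, -1, -6, -9, -11, -24, -41]


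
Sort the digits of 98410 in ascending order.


The number 98410 has digits: 9, 8, 4, 1, 0
Sorted: 0, 1, 4, 8, 9
Joining the sorted digits gives the result.
Final answer: 01489


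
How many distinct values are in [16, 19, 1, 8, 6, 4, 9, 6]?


List all unique values:
Distinct values: [1, 4, 6, 8, 9, 16, 19]
Count = 7
Final answer: 7


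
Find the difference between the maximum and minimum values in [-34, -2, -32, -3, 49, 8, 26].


Maximum value: 49
Minimum value: -34
Range = 49 - (-34) = 83
Final answer: 83


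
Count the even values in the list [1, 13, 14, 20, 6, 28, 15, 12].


Check each element:
  1 is odd
  13 is odd
  14 is even
  20 is even
  6 is even
  28 is even
  15 is odd
  12 is even
Evens: [14, 20, 6, 28, 12]
Count of evens = 5
Final answer: 5


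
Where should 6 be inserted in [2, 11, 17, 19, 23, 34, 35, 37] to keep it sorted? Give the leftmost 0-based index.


List is sorted: [2, 11, 17, 19, 23, 34, 35, 37]
We need the leftmost position where 6 can be inserted, i.e. the first index whose element is >= 6 (or the end of the list if none is).
Binary search with low=0, high=8 (0-based indices):
  low=0, high=8, mid=4: a[4]=23 >= 6, so high = 4
  low=0, high=4, mid=2: a[2]=17 >= 6, so high = 2
  low=0, high=2, mid=1: a[1]=11 >= 6, so high = 1
  low=0, high=1, mid=0: a[0]=2 < 6, so low = 1
Now low = high = 1, so the insertion index is 1.
Final answer: 1


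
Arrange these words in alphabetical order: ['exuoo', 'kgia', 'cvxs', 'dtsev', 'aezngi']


Compare strings character by character (the first differing letter decides):
  'aezngi' < 'cvxs' since 'a' < 'c' at position 1
  'cvxs' < 'dtsev' since 'c' < 'd' at position 1
  'dtsev' < 'exuoo' since 'd' < 'e' at position 1
  'exuoo' < 'kgia' since 'e' < 'k' at position 1
Chaining these comparisons gives the alphabetical order.
Final answer: ['aezngi', 'cvxs', 'dtsev', 'exuoo', 'kgia']


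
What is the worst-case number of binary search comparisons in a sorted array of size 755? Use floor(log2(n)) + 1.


Binary search halves the search space each step.
Maximum comparisons = floor(log2(755)) + 1
log2(755) = 9.5603
floor(log2(755)) = 9, so 9 + 1 = 10
Final answer: 10


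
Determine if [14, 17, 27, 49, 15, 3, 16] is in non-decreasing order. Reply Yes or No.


Check consecutive pairs:
  14 <= 17? True
  17 <= 27? True
  27 <= 49? True
  49 <= 15? False
  15 <= 3? False
  3 <= 16? True
2 consecutive pair(s) are out of order, so the list is not sorted.
Final answer: No


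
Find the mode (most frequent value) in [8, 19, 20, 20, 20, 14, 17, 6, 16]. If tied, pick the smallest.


Count the frequency of each value:
  6 appears 1 time(s)
  8 appears 1 time(s)
  14 appears 1 time(s)
  16 appears 1 time(s)
  17 appears 1 time(s)
  19 appears 1 time(s)
  20 appears 3 time(s)
Maximum frequency is 3.
Only 20 reaches that frequency, so it is the mode.
Final answer: 20


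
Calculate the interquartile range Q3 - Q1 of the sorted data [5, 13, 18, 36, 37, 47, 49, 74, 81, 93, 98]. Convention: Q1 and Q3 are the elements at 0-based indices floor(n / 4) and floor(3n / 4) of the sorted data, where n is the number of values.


The data has n = 11 elements.
Q1 index = floor(11 / 4) = floor(2.75) = 2; Q3 index = floor(3 * 11 / 4) = floor(8.25) = 8
Q1 = element at index 2 = 18
Q3 = element at index 8 = 81
IQR = 81 - 18 = 63
Final answer: 63


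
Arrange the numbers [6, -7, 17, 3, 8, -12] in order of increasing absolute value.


Compute absolute values:
  |6| = 6
  |-7| = 7
  |17| = 17
  |3| = 3
  |8| = 8
  |-12| = 12
Absolute values in increasing order: 3 < 6 < 7 < 8 < 12 < 17
Listing the original numbers in that order gives the answer.
Final answer: [3, 6, -7, 8, -12, 17]


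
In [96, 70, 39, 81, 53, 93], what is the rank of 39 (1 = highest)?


Sort descending: [96, 93, 81, 70, 53, 39]
Find 39 in the sorted list.
39 is at position 6.
Final answer: 6


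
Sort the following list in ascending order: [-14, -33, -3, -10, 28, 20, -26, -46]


Original list: [-14, -33, -3, -10, 28, 20, -26, -46]
Repeatedly take the smallest remaining element:
  Remaining [-14, -33, -3, -10, 28, 20, -26, -46] -> smallest is -46
  Remaining [-14, -33, -3, -10, 28, 20, -26] -> smallest is -33
  Remaining [-14, -3, -10, 28, 20, -26] -> smallest is -26
  Remaining [-14, -3, -10, 28, 20] -> smallest is -14
  Remaining [-3, -10, 28, 20] -> smallest is -10
  Remaining [-3, 28, 20] -> smallest is -3
  Remaining [28, 20] -> smallest is 20
  Remaining [28] -> smallest is 28
Collecting the picks in order gives the sorted list.
Final answer: [-46, -33, -26, -14, -10, -3, 20, 28]


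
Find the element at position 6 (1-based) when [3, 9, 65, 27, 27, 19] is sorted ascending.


Sort ascending: [3, 9, 19, 27, 27, 65]
The 6th element (1-indexed) is at index 5.
Value = 65
Final answer: 65


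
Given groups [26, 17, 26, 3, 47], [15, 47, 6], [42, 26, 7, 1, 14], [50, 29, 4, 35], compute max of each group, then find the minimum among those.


Find max of each group:
  Group 1: [26, 17, 26, 3, 47] -> max = 47
  Group 2: [15, 47, 6] -> max = 47
  Group 3: [42, 26, 7, 1, 14] -> max = 42
  Group 4: [50, 29, 4, 35] -> max = 50
Maxes: [47, 47, 42, 50]
Minimum of maxes = 42
Final answer: 42


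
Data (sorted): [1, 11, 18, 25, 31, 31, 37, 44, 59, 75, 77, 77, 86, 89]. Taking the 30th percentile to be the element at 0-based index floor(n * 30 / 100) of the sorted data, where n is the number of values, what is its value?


The dataset has n = 14 elements.
Index = floor(14 * 30 / 100) = floor(420 / 100) = floor(4.2) = 4
Counting from index 0 in the sorted data, the element at index 4 is 31.
Final answer: 31


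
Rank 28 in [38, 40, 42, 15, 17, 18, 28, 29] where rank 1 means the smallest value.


Sort ascending: [15, 17, 18, 28, 29, 38, 40, 42]
Find 28 in the sorted list.
28 is at position 4 (1-indexed).
Final answer: 4


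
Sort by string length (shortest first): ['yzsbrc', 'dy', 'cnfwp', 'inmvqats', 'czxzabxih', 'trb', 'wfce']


Compute lengths:
  'yzsbrc' has length 6
  'dy' has length 2
  'cnfwp' has length 5
  'inmvqats' has length 8
  'czxzabxih' has length 9
  'trb' has length 3
  'wfce' has length 4
Lengths in increasing order: 2 < 3 < 4 < 5 < 6 < 8 < 9
Listing the words in that order gives the answer.
Final answer: ['dy', 'trb', 'wfce', 'cnfwp', 'yzsbrc', 'inmvqats', 'czxzabxih']


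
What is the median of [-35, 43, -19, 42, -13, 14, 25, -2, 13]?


First, sort the list: [-35, -19, -13, -2, 13, 14, 25, 42, 43]
The list has 9 elements (odd count).
The middle index is 4 (0-based), and the element there is 13.
Final answer: 13


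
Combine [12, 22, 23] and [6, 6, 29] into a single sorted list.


List A: [12, 22, 23]
List B: [6, 6, 29]
Repeatedly compare the front elements and take the smaller:
  12 vs 6 -> take 6
  12 vs 6 -> take 6
  12 vs 29 -> take 12
  22 vs 29 -> take 22
  23 vs 29 -> take 23
  A is exhausted; append the rest of B: [29]
Final answer: [6, 6, 12, 22, 23, 29]


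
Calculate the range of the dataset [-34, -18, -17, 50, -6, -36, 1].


Maximum value: 50
Minimum value: -36
Range = 50 - (-36) = 86
Final answer: 86


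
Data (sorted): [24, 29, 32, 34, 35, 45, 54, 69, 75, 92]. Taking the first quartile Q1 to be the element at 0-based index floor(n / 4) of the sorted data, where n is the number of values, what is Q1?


The list has n = 10 elements.
Q1 index = floor(10 / 4) = floor(2.5) = 2
Counting from index 0 in the sorted data, the element at index 2 is 32.
Final answer: 32


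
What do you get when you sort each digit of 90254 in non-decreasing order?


The number 90254 has digits: 9, 0, 2, 5, 4
Sorted: 0, 2, 4, 5, 9
Joining the sorted digits gives the result.
Final answer: 02459


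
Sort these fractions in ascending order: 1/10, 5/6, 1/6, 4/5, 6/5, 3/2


Convert to decimal for comparison:
  1/10 = 0.1
  5/6 = 0.8333
  1/6 = 0.1667
  4/5 = 0.8
  6/5 = 1.2
  3/2 = 1.5
Decimals in increasing order: 0.1 < 0.1667 < 0.8 < 0.8333 < 1.2 < 1.5
Writing each back as its fraction gives the sorted order.
Final answer: 1/10, 1/6, 4/5, 5/6, 6/5, 3/2


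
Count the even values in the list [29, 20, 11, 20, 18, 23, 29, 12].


Check each element:
  29 is odd
  20 is even
  11 is odd
  20 is even
  18 is even
  23 is odd
  29 is odd
  12 is even
Evens: [20, 20, 18, 12]
Count of evens = 4
Final answer: 4


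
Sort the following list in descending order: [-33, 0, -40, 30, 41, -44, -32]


Original list: [-33, 0, -40, 30, 41, -44, -32]
Repeatedly take the largest remaining element:
  Remaining [-33, 0, -40, 30, 41, -44, -32] -> largest is 41
  Remaining [-33, 0, -40, 30, -44, -32] -> largest is 30
  Remaining [-33, 0, -40, -44, -32] -> largest is 0
  Remaining [-33, -40, -44, -32] -> largest is -32
  Remaining [-33, -40, -44] -> largest is -33
  Remaining [-40, -44] -> largest is -40
  Remaining [-44] -> largest is -44
Collecting the picks in order gives the descending list.
Final answer: [41, 30, 0, -32, -33, -40, -44]


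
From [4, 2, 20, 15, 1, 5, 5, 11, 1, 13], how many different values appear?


List all unique values:
Distinct values: [1, 2, 4, 5, 11, 13, 15, 20]
Count = 8
Final answer: 8


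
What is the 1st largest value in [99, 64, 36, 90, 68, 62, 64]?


Sort descending: [99, 90, 68, 64, 64, 62, 36]
The 1st element (1-indexed) is at index 0.
Value = 99
Final answer: 99


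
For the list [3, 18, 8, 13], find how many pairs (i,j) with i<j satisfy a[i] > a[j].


For each element, count the later elements that are smaller than it:
  3 (index 0): smaller elements after it = [] -> 0
  18 (index 1): smaller elements after it = [8, 13] -> 2
  8 (index 2): smaller elements after it = [] -> 0
Total inversions = 0 + 2 + 0 = 2
Final answer: 2


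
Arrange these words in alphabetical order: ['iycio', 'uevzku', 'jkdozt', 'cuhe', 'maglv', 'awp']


Compare strings character by character (the first differing letter decides):
  'awp' < 'cuhe' since 'a' < 'c' at position 1
  'cuhe' < 'iycio' since 'c' < 'i' at position 1
  'iycio' < 'jkdozt' since 'i' < 'j' at position 1
  'jkdozt' < 'maglv' since 'j' < 'm' at position 1
  'maglv' < 'uevzku' since 'm' < 'u' at position 1
Chaining these comparisons gives the alphabetical order.
Final answer: ['awp', 'cuhe', 'iycio', 'jkdozt', 'maglv', 'uevzku']


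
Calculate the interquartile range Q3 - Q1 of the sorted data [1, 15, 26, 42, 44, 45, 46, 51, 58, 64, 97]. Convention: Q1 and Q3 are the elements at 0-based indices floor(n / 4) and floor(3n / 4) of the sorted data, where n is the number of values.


The data has n = 11 elements.
Q1 index = floor(11 / 4) = floor(2.75) = 2; Q3 index = floor(3 * 11 / 4) = floor(8.25) = 8
Q1 = element at index 2 = 26
Q3 = element at index 8 = 58
IQR = 58 - 26 = 32
Final answer: 32


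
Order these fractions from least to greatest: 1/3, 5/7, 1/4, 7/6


Convert to decimal for comparison:
  1/3 = 0.3333
  5/7 = 0.7143
  1/4 = 0.25
  7/6 = 1.1667
Decimals in increasing order: 0.25 < 0.3333 < 0.7143 < 1.1667
Writing each back as its fraction gives the sorted order.
Final answer: 1/4, 1/3, 5/7, 7/6


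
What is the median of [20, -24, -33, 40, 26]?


First, sort the list: [-33, -24, 20, 26, 40]
The list has 5 elements (odd count).
The middle index is 2 (0-based), and the element there is 20.
Final answer: 20


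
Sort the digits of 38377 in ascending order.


The number 38377 has digits: 3, 8, 3, 7, 7
Sorted: 3, 3, 7, 7, 8
Joining the sorted digits gives the result.
Final answer: 33778


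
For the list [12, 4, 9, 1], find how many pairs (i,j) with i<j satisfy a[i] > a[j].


For each element, count the later elements that are smaller than it:
  12 (index 0): smaller elements after it = [4, 9, 1] -> 3
  4 (index 1): smaller elements after it = [1] -> 1
  9 (index 2): smaller elements after it = [1] -> 1
Total inversions = 3 + 1 + 1 = 5
Final answer: 5


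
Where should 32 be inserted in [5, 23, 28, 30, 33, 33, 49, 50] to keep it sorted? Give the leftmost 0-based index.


List is sorted: [5, 23, 28, 30, 33, 33, 49, 50]
We need the leftmost position where 32 can be inserted, i.e. the first index whose element is >= 32 (or the end of the list if none is).
Binary search with low=0, high=8 (0-based indices):
  low=0, high=8, mid=4: a[4]=33 >= 32, so high = 4
  low=0, high=4, mid=2: a[2]=28 < 32, so low = 3
  low=3, high=4, mid=3: a[3]=30 < 32, so low = 4
Now low = high = 4, so the insertion index is 4.
Final answer: 4


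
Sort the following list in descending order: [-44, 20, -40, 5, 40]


Original list: [-44, 20, -40, 5, 40]
Repeatedly take the largest remaining element:
  Remaining [-44, 20, -40, 5, 40] -> largest is 40
  Remaining [-44, 20, -40, 5] -> largest is 20
  Remaining [-44, -40, 5] -> largest is 5
  Remaining [-44, -40] -> largest is -40
  Remaining [-44] -> largest is -44
Collecting the picks in order gives the descending list.
Final answer: [40, 20, 5, -40, -44]
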